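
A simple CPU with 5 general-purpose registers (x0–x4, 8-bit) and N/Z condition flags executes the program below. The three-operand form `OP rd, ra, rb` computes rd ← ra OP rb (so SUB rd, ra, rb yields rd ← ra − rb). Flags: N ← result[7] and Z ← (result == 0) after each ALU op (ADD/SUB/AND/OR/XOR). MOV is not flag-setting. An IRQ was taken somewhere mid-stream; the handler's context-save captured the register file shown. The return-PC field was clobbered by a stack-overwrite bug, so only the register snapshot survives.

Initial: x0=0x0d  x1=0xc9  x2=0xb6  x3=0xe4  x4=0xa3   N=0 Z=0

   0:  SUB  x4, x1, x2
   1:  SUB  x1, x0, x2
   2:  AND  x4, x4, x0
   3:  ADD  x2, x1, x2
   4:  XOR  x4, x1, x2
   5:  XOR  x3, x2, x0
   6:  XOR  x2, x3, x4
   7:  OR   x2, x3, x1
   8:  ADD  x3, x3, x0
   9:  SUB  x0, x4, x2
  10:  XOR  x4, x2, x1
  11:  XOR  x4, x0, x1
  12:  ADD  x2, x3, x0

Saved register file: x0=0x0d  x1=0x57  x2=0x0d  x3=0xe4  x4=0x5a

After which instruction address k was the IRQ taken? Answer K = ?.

K = 4

after  0: x0=0x0d x1=0xc9 x2=0xb6 x3=0xe4 x4=0x13  N=0 Z=0
after  1: x0=0x0d x1=0x57 x2=0xb6 x3=0xe4 x4=0x13  N=0 Z=0
after  2: x0=0x0d x1=0x57 x2=0xb6 x3=0xe4 x4=0x01  N=0 Z=0
after  3: x0=0x0d x1=0x57 x2=0x0d x3=0xe4 x4=0x01  N=0 Z=0
after  4: x0=0x0d x1=0x57 x2=0x0d x3=0xe4 x4=0x5a  N=0 Z=0
-- IRQ taken; context saved, return-PC = 5 --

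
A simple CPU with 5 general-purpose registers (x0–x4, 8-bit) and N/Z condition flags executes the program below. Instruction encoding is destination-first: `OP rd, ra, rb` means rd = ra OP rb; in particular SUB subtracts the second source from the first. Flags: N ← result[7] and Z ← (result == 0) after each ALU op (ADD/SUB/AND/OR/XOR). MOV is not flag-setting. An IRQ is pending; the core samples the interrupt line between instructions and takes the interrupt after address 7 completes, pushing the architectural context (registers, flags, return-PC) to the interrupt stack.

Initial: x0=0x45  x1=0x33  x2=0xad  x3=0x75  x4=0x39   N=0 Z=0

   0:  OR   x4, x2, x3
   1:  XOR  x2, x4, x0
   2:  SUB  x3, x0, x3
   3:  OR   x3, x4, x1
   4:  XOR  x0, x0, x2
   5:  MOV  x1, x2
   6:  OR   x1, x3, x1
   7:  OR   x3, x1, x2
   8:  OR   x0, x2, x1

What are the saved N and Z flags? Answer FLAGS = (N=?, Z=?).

FLAGS = (N=1, Z=0)

after  0: x0=0x45 x1=0x33 x2=0xad x3=0x75 x4=0xfd  N=1 Z=0
after  1: x0=0x45 x1=0x33 x2=0xb8 x3=0x75 x4=0xfd  N=1 Z=0
after  2: x0=0x45 x1=0x33 x2=0xb8 x3=0xd0 x4=0xfd  N=1 Z=0
after  3: x0=0x45 x1=0x33 x2=0xb8 x3=0xff x4=0xfd  N=1 Z=0
after  4: x0=0xfd x1=0x33 x2=0xb8 x3=0xff x4=0xfd  N=1 Z=0
after  5: x0=0xfd x1=0xb8 x2=0xb8 x3=0xff x4=0xfd  N=1 Z=0
after  6: x0=0xfd x1=0xff x2=0xb8 x3=0xff x4=0xfd  N=1 Z=0
after  7: x0=0xfd x1=0xff x2=0xb8 x3=0xff x4=0xfd  N=1 Z=0
-- IRQ taken; context saved, return-PC = 8 --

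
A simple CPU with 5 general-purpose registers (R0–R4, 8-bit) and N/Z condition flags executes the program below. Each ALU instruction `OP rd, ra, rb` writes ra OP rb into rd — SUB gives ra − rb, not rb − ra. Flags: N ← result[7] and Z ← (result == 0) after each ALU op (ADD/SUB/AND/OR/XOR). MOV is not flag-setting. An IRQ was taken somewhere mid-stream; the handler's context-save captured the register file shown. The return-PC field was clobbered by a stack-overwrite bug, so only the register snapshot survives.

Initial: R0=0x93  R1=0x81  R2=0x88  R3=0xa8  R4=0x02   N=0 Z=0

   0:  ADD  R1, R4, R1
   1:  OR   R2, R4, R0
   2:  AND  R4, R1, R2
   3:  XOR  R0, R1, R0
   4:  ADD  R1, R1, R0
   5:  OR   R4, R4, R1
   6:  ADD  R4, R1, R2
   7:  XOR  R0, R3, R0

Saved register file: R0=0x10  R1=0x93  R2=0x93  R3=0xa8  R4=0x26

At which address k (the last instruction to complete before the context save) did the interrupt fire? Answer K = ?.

after  0: R0=0x93 R1=0x83 R2=0x88 R3=0xa8 R4=0x02  N=1 Z=0
after  1: R0=0x93 R1=0x83 R2=0x93 R3=0xa8 R4=0x02  N=1 Z=0
after  2: R0=0x93 R1=0x83 R2=0x93 R3=0xa8 R4=0x83  N=1 Z=0
after  3: R0=0x10 R1=0x83 R2=0x93 R3=0xa8 R4=0x83  N=0 Z=0
after  4: R0=0x10 R1=0x93 R2=0x93 R3=0xa8 R4=0x83  N=1 Z=0
after  5: R0=0x10 R1=0x93 R2=0x93 R3=0xa8 R4=0x93  N=1 Z=0
after  6: R0=0x10 R1=0x93 R2=0x93 R3=0xa8 R4=0x26  N=0 Z=0
-- IRQ taken; context saved, return-PC = 7 --

K = 6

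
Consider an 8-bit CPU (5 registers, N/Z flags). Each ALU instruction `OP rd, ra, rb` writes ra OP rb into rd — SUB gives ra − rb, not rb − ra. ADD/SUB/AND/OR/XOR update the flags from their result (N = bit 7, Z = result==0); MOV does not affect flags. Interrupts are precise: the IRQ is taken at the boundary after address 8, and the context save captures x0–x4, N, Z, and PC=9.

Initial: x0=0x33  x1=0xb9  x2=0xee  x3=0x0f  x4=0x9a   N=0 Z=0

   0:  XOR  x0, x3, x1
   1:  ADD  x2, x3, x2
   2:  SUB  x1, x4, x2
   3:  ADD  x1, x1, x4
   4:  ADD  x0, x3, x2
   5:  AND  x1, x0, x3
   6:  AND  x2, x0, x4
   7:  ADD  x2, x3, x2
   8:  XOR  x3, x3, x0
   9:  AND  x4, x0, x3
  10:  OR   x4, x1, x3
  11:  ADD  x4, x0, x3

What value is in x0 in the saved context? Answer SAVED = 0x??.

after  0: x0=0xb6 x1=0xb9 x2=0xee x3=0x0f x4=0x9a  N=1 Z=0
after  1: x0=0xb6 x1=0xb9 x2=0xfd x3=0x0f x4=0x9a  N=1 Z=0
after  2: x0=0xb6 x1=0x9d x2=0xfd x3=0x0f x4=0x9a  N=1 Z=0
after  3: x0=0xb6 x1=0x37 x2=0xfd x3=0x0f x4=0x9a  N=0 Z=0
after  4: x0=0x0c x1=0x37 x2=0xfd x3=0x0f x4=0x9a  N=0 Z=0
after  5: x0=0x0c x1=0x0c x2=0xfd x3=0x0f x4=0x9a  N=0 Z=0
after  6: x0=0x0c x1=0x0c x2=0x08 x3=0x0f x4=0x9a  N=0 Z=0
after  7: x0=0x0c x1=0x0c x2=0x17 x3=0x0f x4=0x9a  N=0 Z=0
after  8: x0=0x0c x1=0x0c x2=0x17 x3=0x03 x4=0x9a  N=0 Z=0
-- IRQ taken; context saved, return-PC = 9 --

SAVED = 0x0c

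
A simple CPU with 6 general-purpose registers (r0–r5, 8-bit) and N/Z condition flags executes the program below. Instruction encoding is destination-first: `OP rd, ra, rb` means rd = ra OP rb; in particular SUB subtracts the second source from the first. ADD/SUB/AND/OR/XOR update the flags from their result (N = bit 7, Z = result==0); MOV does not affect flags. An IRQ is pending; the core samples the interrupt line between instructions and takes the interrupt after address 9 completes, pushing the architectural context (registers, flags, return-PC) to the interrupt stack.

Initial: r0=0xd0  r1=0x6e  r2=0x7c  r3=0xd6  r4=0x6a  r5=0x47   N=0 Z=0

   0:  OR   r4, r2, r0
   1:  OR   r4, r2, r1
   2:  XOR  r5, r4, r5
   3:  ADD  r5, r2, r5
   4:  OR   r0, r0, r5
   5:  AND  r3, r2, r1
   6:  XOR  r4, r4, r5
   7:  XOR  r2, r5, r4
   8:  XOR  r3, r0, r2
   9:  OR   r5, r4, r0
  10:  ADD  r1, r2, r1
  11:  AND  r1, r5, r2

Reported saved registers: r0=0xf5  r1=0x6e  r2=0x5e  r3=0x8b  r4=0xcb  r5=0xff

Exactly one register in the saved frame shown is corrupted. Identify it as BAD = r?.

BAD = r2

after  0: r0=0xd0 r1=0x6e r2=0x7c r3=0xd6 r4=0xfc r5=0x47  N=1 Z=0
after  1: r0=0xd0 r1=0x6e r2=0x7c r3=0xd6 r4=0x7e r5=0x47  N=0 Z=0
after  2: r0=0xd0 r1=0x6e r2=0x7c r3=0xd6 r4=0x7e r5=0x39  N=0 Z=0
after  3: r0=0xd0 r1=0x6e r2=0x7c r3=0xd6 r4=0x7e r5=0xb5  N=1 Z=0
after  4: r0=0xf5 r1=0x6e r2=0x7c r3=0xd6 r4=0x7e r5=0xb5  N=1 Z=0
after  5: r0=0xf5 r1=0x6e r2=0x7c r3=0x6c r4=0x7e r5=0xb5  N=0 Z=0
after  6: r0=0xf5 r1=0x6e r2=0x7c r3=0x6c r4=0xcb r5=0xb5  N=1 Z=0
after  7: r0=0xf5 r1=0x6e r2=0x7e r3=0x6c r4=0xcb r5=0xb5  N=0 Z=0
after  8: r0=0xf5 r1=0x6e r2=0x7e r3=0x8b r4=0xcb r5=0xb5  N=1 Z=0
after  9: r0=0xf5 r1=0x6e r2=0x7e r3=0x8b r4=0xcb r5=0xff  N=1 Z=0
-- IRQ taken; context saved, return-PC = 10 --
mismatch: r2: reported 0x5e vs actual 0x7e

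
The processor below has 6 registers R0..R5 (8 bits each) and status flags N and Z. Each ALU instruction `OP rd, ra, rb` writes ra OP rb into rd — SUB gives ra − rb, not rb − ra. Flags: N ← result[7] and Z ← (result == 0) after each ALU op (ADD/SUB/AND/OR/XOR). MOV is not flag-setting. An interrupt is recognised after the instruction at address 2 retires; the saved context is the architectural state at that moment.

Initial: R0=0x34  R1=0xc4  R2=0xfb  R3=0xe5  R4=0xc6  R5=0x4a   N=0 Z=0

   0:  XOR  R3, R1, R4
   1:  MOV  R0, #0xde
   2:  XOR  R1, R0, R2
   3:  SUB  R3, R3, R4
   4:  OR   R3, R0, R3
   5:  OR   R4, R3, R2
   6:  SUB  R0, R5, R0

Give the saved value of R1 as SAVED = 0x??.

after  0: R0=0x34 R1=0xc4 R2=0xfb R3=0x02 R4=0xc6 R5=0x4a  N=0 Z=0
after  1: R0=0xde R1=0xc4 R2=0xfb R3=0x02 R4=0xc6 R5=0x4a  N=0 Z=0
after  2: R0=0xde R1=0x25 R2=0xfb R3=0x02 R4=0xc6 R5=0x4a  N=0 Z=0
-- IRQ taken; context saved, return-PC = 3 --

SAVED = 0x25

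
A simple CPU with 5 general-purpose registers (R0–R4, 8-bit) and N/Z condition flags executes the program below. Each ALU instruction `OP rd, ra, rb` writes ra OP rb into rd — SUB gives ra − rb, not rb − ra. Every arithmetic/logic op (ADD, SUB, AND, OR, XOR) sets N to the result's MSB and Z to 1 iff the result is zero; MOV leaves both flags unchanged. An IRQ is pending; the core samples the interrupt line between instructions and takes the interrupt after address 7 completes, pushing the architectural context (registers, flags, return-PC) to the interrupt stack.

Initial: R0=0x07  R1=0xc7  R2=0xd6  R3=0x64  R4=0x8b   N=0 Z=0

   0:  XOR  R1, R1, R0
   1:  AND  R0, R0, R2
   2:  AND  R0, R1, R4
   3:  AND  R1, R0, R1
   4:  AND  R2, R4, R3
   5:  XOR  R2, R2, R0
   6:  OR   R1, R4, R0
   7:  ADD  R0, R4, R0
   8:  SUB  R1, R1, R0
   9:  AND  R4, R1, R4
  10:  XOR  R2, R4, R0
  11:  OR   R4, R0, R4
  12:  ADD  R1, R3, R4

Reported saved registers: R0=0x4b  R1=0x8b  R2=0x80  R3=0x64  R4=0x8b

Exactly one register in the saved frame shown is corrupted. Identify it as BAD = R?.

after  0: R0=0x07 R1=0xc0 R2=0xd6 R3=0x64 R4=0x8b  N=1 Z=0
after  1: R0=0x06 R1=0xc0 R2=0xd6 R3=0x64 R4=0x8b  N=0 Z=0
after  2: R0=0x80 R1=0xc0 R2=0xd6 R3=0x64 R4=0x8b  N=1 Z=0
after  3: R0=0x80 R1=0x80 R2=0xd6 R3=0x64 R4=0x8b  N=1 Z=0
after  4: R0=0x80 R1=0x80 R2=0x00 R3=0x64 R4=0x8b  N=0 Z=1
after  5: R0=0x80 R1=0x80 R2=0x80 R3=0x64 R4=0x8b  N=1 Z=0
after  6: R0=0x80 R1=0x8b R2=0x80 R3=0x64 R4=0x8b  N=1 Z=0
after  7: R0=0x0b R1=0x8b R2=0x80 R3=0x64 R4=0x8b  N=0 Z=0
-- IRQ taken; context saved, return-PC = 8 --
mismatch: R0: reported 0x4b vs actual 0x0b

BAD = R0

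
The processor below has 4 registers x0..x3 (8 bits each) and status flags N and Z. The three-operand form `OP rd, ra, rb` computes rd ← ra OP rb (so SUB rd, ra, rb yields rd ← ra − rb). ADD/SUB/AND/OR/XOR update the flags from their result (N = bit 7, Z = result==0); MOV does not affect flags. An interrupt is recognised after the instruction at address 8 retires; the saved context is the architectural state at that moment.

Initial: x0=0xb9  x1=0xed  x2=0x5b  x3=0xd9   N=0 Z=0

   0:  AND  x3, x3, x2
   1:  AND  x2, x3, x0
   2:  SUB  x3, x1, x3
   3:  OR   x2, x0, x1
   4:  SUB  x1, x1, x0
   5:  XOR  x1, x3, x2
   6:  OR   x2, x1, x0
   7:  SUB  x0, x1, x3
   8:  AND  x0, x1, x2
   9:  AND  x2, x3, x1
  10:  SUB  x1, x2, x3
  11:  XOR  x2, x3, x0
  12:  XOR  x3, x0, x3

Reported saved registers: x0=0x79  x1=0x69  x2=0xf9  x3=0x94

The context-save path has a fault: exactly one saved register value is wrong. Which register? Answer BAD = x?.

after  0: x0=0xb9 x1=0xed x2=0x5b x3=0x59  N=0 Z=0
after  1: x0=0xb9 x1=0xed x2=0x19 x3=0x59  N=0 Z=0
after  2: x0=0xb9 x1=0xed x2=0x19 x3=0x94  N=1 Z=0
after  3: x0=0xb9 x1=0xed x2=0xfd x3=0x94  N=1 Z=0
after  4: x0=0xb9 x1=0x34 x2=0xfd x3=0x94  N=0 Z=0
after  5: x0=0xb9 x1=0x69 x2=0xfd x3=0x94  N=0 Z=0
after  6: x0=0xb9 x1=0x69 x2=0xf9 x3=0x94  N=1 Z=0
after  7: x0=0xd5 x1=0x69 x2=0xf9 x3=0x94  N=1 Z=0
after  8: x0=0x69 x1=0x69 x2=0xf9 x3=0x94  N=0 Z=0
-- IRQ taken; context saved, return-PC = 9 --
mismatch: x0: reported 0x79 vs actual 0x69

BAD = x0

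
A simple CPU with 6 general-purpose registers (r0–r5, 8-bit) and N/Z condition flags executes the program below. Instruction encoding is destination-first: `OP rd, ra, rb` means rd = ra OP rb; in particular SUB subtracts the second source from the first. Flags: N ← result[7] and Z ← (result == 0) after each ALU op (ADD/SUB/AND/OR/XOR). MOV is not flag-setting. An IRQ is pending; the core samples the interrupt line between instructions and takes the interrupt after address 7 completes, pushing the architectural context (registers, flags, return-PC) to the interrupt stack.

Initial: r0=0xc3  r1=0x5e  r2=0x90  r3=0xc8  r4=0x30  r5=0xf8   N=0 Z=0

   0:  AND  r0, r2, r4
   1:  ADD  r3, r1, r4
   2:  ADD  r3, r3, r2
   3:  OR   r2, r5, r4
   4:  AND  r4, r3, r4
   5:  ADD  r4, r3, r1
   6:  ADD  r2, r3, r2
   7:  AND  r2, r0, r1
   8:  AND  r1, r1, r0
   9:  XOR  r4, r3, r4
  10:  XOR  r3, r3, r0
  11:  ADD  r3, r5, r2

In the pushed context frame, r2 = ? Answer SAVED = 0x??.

SAVED = 0x10

after  0: r0=0x10 r1=0x5e r2=0x90 r3=0xc8 r4=0x30 r5=0xf8  N=0 Z=0
after  1: r0=0x10 r1=0x5e r2=0x90 r3=0x8e r4=0x30 r5=0xf8  N=1 Z=0
after  2: r0=0x10 r1=0x5e r2=0x90 r3=0x1e r4=0x30 r5=0xf8  N=0 Z=0
after  3: r0=0x10 r1=0x5e r2=0xf8 r3=0x1e r4=0x30 r5=0xf8  N=1 Z=0
after  4: r0=0x10 r1=0x5e r2=0xf8 r3=0x1e r4=0x10 r5=0xf8  N=0 Z=0
after  5: r0=0x10 r1=0x5e r2=0xf8 r3=0x1e r4=0x7c r5=0xf8  N=0 Z=0
after  6: r0=0x10 r1=0x5e r2=0x16 r3=0x1e r4=0x7c r5=0xf8  N=0 Z=0
after  7: r0=0x10 r1=0x5e r2=0x10 r3=0x1e r4=0x7c r5=0xf8  N=0 Z=0
-- IRQ taken; context saved, return-PC = 8 --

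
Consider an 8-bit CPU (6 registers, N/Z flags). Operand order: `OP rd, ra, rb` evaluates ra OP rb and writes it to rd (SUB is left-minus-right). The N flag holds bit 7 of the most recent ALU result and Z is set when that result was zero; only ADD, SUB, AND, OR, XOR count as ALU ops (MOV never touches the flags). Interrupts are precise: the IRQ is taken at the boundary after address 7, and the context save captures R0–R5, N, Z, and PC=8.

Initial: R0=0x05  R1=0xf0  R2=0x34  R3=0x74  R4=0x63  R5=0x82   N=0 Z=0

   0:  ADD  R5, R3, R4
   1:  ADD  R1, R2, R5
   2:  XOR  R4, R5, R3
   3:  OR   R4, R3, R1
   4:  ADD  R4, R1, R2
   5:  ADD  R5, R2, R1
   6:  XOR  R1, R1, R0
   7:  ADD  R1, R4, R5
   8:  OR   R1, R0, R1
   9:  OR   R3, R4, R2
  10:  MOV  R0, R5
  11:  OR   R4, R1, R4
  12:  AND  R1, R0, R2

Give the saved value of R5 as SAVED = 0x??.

SAVED = 0x3f

after  0: R0=0x05 R1=0xf0 R2=0x34 R3=0x74 R4=0x63 R5=0xd7  N=1 Z=0
after  1: R0=0x05 R1=0x0b R2=0x34 R3=0x74 R4=0x63 R5=0xd7  N=0 Z=0
after  2: R0=0x05 R1=0x0b R2=0x34 R3=0x74 R4=0xa3 R5=0xd7  N=1 Z=0
after  3: R0=0x05 R1=0x0b R2=0x34 R3=0x74 R4=0x7f R5=0xd7  N=0 Z=0
after  4: R0=0x05 R1=0x0b R2=0x34 R3=0x74 R4=0x3f R5=0xd7  N=0 Z=0
after  5: R0=0x05 R1=0x0b R2=0x34 R3=0x74 R4=0x3f R5=0x3f  N=0 Z=0
after  6: R0=0x05 R1=0x0e R2=0x34 R3=0x74 R4=0x3f R5=0x3f  N=0 Z=0
after  7: R0=0x05 R1=0x7e R2=0x34 R3=0x74 R4=0x3f R5=0x3f  N=0 Z=0
-- IRQ taken; context saved, return-PC = 8 --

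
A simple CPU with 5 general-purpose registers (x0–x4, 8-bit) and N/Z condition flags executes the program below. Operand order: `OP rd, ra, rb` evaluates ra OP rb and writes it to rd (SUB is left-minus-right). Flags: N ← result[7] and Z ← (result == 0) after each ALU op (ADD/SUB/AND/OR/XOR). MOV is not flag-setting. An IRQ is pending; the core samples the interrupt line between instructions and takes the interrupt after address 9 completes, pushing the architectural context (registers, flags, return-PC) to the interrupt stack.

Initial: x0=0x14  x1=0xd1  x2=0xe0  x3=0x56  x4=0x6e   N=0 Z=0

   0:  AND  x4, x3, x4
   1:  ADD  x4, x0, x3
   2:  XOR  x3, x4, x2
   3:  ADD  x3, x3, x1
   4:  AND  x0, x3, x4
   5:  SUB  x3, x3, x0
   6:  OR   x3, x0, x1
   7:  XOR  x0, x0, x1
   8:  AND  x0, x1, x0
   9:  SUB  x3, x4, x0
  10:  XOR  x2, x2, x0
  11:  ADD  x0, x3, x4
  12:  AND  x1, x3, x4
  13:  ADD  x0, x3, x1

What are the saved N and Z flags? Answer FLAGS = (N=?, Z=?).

after  0: x0=0x14 x1=0xd1 x2=0xe0 x3=0x56 x4=0x46  N=0 Z=0
after  1: x0=0x14 x1=0xd1 x2=0xe0 x3=0x56 x4=0x6a  N=0 Z=0
after  2: x0=0x14 x1=0xd1 x2=0xe0 x3=0x8a x4=0x6a  N=1 Z=0
after  3: x0=0x14 x1=0xd1 x2=0xe0 x3=0x5b x4=0x6a  N=0 Z=0
after  4: x0=0x4a x1=0xd1 x2=0xe0 x3=0x5b x4=0x6a  N=0 Z=0
after  5: x0=0x4a x1=0xd1 x2=0xe0 x3=0x11 x4=0x6a  N=0 Z=0
after  6: x0=0x4a x1=0xd1 x2=0xe0 x3=0xdb x4=0x6a  N=1 Z=0
after  7: x0=0x9b x1=0xd1 x2=0xe0 x3=0xdb x4=0x6a  N=1 Z=0
after  8: x0=0x91 x1=0xd1 x2=0xe0 x3=0xdb x4=0x6a  N=1 Z=0
after  9: x0=0x91 x1=0xd1 x2=0xe0 x3=0xd9 x4=0x6a  N=1 Z=0
-- IRQ taken; context saved, return-PC = 10 --

FLAGS = (N=1, Z=0)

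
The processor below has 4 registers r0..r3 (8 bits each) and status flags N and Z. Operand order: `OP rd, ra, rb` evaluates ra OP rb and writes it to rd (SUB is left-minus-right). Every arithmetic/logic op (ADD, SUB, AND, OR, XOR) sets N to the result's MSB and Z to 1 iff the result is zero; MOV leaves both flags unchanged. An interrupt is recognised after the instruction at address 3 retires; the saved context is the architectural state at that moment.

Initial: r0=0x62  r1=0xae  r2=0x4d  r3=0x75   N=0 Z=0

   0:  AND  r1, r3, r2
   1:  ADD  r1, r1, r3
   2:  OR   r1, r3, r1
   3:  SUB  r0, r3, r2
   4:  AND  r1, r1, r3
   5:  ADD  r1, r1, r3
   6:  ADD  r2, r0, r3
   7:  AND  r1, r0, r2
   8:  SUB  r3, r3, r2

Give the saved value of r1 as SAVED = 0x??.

SAVED = 0xff

after  0: r0=0x62 r1=0x45 r2=0x4d r3=0x75  N=0 Z=0
after  1: r0=0x62 r1=0xba r2=0x4d r3=0x75  N=1 Z=0
after  2: r0=0x62 r1=0xff r2=0x4d r3=0x75  N=1 Z=0
after  3: r0=0x28 r1=0xff r2=0x4d r3=0x75  N=0 Z=0
-- IRQ taken; context saved, return-PC = 4 --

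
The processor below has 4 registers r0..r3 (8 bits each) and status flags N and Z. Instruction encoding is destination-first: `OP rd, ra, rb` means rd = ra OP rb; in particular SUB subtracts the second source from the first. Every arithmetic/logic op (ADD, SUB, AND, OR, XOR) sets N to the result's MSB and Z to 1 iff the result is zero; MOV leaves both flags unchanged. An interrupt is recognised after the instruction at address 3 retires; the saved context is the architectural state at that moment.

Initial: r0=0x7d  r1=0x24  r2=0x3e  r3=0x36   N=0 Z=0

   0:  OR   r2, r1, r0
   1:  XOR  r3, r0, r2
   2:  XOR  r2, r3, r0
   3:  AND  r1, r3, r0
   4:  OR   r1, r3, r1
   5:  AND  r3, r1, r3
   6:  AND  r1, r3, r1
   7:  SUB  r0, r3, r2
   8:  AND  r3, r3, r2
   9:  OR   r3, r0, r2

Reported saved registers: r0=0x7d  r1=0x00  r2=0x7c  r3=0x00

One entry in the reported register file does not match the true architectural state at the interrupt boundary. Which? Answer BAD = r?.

BAD = r2

after  0: r0=0x7d r1=0x24 r2=0x7d r3=0x36  N=0 Z=0
after  1: r0=0x7d r1=0x24 r2=0x7d r3=0x00  N=0 Z=1
after  2: r0=0x7d r1=0x24 r2=0x7d r3=0x00  N=0 Z=0
after  3: r0=0x7d r1=0x00 r2=0x7d r3=0x00  N=0 Z=1
-- IRQ taken; context saved, return-PC = 4 --
mismatch: r2: reported 0x7c vs actual 0x7d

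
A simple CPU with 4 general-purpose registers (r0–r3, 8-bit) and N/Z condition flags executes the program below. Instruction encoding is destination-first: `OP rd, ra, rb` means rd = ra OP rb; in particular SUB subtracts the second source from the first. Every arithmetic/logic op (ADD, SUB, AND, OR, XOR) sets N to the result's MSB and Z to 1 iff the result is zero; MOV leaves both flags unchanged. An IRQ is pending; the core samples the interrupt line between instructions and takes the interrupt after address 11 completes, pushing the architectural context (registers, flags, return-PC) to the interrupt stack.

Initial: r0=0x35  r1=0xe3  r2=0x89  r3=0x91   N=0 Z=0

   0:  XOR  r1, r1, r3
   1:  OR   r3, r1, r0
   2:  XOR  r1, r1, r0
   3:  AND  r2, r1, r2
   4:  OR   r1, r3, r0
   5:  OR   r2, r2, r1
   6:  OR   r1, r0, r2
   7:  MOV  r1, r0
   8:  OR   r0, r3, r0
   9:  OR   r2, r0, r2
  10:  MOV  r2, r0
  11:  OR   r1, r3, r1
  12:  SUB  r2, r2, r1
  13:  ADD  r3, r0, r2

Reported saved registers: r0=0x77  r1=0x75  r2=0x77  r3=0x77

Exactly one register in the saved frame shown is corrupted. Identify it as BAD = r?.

BAD = r1

after  0: r0=0x35 r1=0x72 r2=0x89 r3=0x91  N=0 Z=0
after  1: r0=0x35 r1=0x72 r2=0x89 r3=0x77  N=0 Z=0
after  2: r0=0x35 r1=0x47 r2=0x89 r3=0x77  N=0 Z=0
after  3: r0=0x35 r1=0x47 r2=0x01 r3=0x77  N=0 Z=0
after  4: r0=0x35 r1=0x77 r2=0x01 r3=0x77  N=0 Z=0
after  5: r0=0x35 r1=0x77 r2=0x77 r3=0x77  N=0 Z=0
after  6: r0=0x35 r1=0x77 r2=0x77 r3=0x77  N=0 Z=0
after  7: r0=0x35 r1=0x35 r2=0x77 r3=0x77  N=0 Z=0
after  8: r0=0x77 r1=0x35 r2=0x77 r3=0x77  N=0 Z=0
after  9: r0=0x77 r1=0x35 r2=0x77 r3=0x77  N=0 Z=0
after 10: r0=0x77 r1=0x35 r2=0x77 r3=0x77  N=0 Z=0
after 11: r0=0x77 r1=0x77 r2=0x77 r3=0x77  N=0 Z=0
-- IRQ taken; context saved, return-PC = 12 --
mismatch: r1: reported 0x75 vs actual 0x77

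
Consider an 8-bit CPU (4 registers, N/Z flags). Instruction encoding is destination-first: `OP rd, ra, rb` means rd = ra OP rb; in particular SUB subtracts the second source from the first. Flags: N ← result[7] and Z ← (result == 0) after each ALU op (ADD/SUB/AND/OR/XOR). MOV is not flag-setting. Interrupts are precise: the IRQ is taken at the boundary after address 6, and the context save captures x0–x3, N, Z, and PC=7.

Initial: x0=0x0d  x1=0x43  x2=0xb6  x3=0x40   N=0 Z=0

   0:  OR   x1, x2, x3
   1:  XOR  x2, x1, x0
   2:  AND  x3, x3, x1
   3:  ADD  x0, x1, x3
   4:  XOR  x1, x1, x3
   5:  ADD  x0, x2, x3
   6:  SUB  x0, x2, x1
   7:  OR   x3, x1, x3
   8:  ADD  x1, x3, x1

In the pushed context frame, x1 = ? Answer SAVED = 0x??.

after  0: x0=0x0d x1=0xf6 x2=0xb6 x3=0x40  N=1 Z=0
after  1: x0=0x0d x1=0xf6 x2=0xfb x3=0x40  N=1 Z=0
after  2: x0=0x0d x1=0xf6 x2=0xfb x3=0x40  N=0 Z=0
after  3: x0=0x36 x1=0xf6 x2=0xfb x3=0x40  N=0 Z=0
after  4: x0=0x36 x1=0xb6 x2=0xfb x3=0x40  N=1 Z=0
after  5: x0=0x3b x1=0xb6 x2=0xfb x3=0x40  N=0 Z=0
after  6: x0=0x45 x1=0xb6 x2=0xfb x3=0x40  N=0 Z=0
-- IRQ taken; context saved, return-PC = 7 --

SAVED = 0xb6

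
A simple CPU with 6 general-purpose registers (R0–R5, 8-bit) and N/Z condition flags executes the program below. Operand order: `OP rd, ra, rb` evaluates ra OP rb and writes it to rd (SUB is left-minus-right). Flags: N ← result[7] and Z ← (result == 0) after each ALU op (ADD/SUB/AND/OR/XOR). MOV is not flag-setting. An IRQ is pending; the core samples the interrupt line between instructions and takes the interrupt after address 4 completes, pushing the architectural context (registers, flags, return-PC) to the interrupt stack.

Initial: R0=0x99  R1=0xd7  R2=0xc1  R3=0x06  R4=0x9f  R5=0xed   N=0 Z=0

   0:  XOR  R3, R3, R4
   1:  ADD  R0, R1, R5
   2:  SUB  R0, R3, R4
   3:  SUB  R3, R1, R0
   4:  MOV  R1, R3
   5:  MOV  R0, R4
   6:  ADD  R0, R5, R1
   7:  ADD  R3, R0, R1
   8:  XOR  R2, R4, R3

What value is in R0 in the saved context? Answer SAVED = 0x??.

SAVED = 0xfa

after  0: R0=0x99 R1=0xd7 R2=0xc1 R3=0x99 R4=0x9f R5=0xed  N=1 Z=0
after  1: R0=0xc4 R1=0xd7 R2=0xc1 R3=0x99 R4=0x9f R5=0xed  N=1 Z=0
after  2: R0=0xfa R1=0xd7 R2=0xc1 R3=0x99 R4=0x9f R5=0xed  N=1 Z=0
after  3: R0=0xfa R1=0xd7 R2=0xc1 R3=0xdd R4=0x9f R5=0xed  N=1 Z=0
after  4: R0=0xfa R1=0xdd R2=0xc1 R3=0xdd R4=0x9f R5=0xed  N=1 Z=0
-- IRQ taken; context saved, return-PC = 5 --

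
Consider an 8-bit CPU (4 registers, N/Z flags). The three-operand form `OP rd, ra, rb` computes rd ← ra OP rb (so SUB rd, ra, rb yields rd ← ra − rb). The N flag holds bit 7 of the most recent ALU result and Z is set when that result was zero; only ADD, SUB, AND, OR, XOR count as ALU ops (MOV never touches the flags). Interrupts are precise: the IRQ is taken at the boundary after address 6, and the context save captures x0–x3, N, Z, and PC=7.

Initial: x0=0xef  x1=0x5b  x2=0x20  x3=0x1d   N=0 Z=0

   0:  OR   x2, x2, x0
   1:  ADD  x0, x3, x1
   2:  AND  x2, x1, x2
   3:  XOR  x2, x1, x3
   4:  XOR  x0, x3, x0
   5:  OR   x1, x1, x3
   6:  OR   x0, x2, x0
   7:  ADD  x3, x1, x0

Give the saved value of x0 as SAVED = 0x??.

SAVED = 0x67

after  0: x0=0xef x1=0x5b x2=0xef x3=0x1d  N=1 Z=0
after  1: x0=0x78 x1=0x5b x2=0xef x3=0x1d  N=0 Z=0
after  2: x0=0x78 x1=0x5b x2=0x4b x3=0x1d  N=0 Z=0
after  3: x0=0x78 x1=0x5b x2=0x46 x3=0x1d  N=0 Z=0
after  4: x0=0x65 x1=0x5b x2=0x46 x3=0x1d  N=0 Z=0
after  5: x0=0x65 x1=0x5f x2=0x46 x3=0x1d  N=0 Z=0
after  6: x0=0x67 x1=0x5f x2=0x46 x3=0x1d  N=0 Z=0
-- IRQ taken; context saved, return-PC = 7 --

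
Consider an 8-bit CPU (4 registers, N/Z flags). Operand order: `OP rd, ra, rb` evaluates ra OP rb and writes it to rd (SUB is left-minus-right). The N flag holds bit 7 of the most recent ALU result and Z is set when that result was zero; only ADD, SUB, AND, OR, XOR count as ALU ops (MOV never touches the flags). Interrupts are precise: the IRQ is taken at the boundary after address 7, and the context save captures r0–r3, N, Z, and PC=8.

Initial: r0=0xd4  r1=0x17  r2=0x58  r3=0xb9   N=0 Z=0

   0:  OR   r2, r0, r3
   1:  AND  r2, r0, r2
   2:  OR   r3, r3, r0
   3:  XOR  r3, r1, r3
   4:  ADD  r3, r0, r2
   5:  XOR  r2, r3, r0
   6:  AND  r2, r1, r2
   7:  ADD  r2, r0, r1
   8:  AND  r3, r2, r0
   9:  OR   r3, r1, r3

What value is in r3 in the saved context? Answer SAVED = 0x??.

after  0: r0=0xd4 r1=0x17 r2=0xfd r3=0xb9  N=1 Z=0
after  1: r0=0xd4 r1=0x17 r2=0xd4 r3=0xb9  N=1 Z=0
after  2: r0=0xd4 r1=0x17 r2=0xd4 r3=0xfd  N=1 Z=0
after  3: r0=0xd4 r1=0x17 r2=0xd4 r3=0xea  N=1 Z=0
after  4: r0=0xd4 r1=0x17 r2=0xd4 r3=0xa8  N=1 Z=0
after  5: r0=0xd4 r1=0x17 r2=0x7c r3=0xa8  N=0 Z=0
after  6: r0=0xd4 r1=0x17 r2=0x14 r3=0xa8  N=0 Z=0
after  7: r0=0xd4 r1=0x17 r2=0xeb r3=0xa8  N=1 Z=0
-- IRQ taken; context saved, return-PC = 8 --

SAVED = 0xa8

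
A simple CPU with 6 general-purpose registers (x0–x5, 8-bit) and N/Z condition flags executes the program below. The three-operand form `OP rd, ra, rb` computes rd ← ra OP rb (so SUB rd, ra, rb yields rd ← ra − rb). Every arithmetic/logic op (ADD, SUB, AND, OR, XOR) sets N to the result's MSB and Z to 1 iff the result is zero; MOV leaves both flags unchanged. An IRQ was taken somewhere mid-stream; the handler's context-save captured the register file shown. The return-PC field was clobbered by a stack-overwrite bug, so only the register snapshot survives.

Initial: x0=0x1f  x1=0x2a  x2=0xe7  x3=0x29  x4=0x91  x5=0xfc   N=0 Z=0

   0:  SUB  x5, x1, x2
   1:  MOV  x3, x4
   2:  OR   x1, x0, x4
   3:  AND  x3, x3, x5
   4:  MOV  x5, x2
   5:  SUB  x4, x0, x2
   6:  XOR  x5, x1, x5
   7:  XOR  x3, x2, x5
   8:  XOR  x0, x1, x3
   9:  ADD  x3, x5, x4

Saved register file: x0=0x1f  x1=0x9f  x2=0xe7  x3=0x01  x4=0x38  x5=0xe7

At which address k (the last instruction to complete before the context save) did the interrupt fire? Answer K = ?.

K = 5

after  0: x0=0x1f x1=0x2a x2=0xe7 x3=0x29 x4=0x91 x5=0x43  N=0 Z=0
after  1: x0=0x1f x1=0x2a x2=0xe7 x3=0x91 x4=0x91 x5=0x43  N=0 Z=0
after  2: x0=0x1f x1=0x9f x2=0xe7 x3=0x91 x4=0x91 x5=0x43  N=1 Z=0
after  3: x0=0x1f x1=0x9f x2=0xe7 x3=0x01 x4=0x91 x5=0x43  N=0 Z=0
after  4: x0=0x1f x1=0x9f x2=0xe7 x3=0x01 x4=0x91 x5=0xe7  N=0 Z=0
after  5: x0=0x1f x1=0x9f x2=0xe7 x3=0x01 x4=0x38 x5=0xe7  N=0 Z=0
-- IRQ taken; context saved, return-PC = 6 --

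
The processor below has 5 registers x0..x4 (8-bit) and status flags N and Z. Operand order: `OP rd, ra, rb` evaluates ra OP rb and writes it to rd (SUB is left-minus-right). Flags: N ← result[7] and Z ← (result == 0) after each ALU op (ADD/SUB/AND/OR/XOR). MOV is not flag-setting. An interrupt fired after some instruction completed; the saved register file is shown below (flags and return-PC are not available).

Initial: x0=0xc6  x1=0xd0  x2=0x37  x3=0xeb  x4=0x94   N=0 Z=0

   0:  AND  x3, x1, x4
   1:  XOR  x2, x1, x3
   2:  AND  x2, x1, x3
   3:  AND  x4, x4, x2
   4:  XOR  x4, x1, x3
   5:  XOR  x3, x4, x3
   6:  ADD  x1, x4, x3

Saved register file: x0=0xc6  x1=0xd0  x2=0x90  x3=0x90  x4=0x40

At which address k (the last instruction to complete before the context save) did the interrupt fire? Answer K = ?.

after  0: x0=0xc6 x1=0xd0 x2=0x37 x3=0x90 x4=0x94  N=1 Z=0
after  1: x0=0xc6 x1=0xd0 x2=0x40 x3=0x90 x4=0x94  N=0 Z=0
after  2: x0=0xc6 x1=0xd0 x2=0x90 x3=0x90 x4=0x94  N=1 Z=0
after  3: x0=0xc6 x1=0xd0 x2=0x90 x3=0x90 x4=0x90  N=1 Z=0
after  4: x0=0xc6 x1=0xd0 x2=0x90 x3=0x90 x4=0x40  N=0 Z=0
-- IRQ taken; context saved, return-PC = 5 --

K = 4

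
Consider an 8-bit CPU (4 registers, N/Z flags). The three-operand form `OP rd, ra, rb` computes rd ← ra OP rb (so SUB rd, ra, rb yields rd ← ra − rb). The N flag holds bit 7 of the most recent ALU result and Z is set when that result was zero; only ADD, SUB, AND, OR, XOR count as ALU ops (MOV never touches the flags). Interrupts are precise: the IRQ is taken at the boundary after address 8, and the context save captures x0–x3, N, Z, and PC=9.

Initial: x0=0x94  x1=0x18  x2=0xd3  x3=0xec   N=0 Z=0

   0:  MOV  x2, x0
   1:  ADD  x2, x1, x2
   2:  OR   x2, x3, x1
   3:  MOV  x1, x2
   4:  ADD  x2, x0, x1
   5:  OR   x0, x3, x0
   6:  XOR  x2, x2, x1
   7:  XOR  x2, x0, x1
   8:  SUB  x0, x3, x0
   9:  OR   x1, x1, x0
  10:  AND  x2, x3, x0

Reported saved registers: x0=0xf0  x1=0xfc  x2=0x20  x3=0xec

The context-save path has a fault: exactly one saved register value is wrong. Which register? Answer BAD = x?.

BAD = x2

after  0: x0=0x94 x1=0x18 x2=0x94 x3=0xec  N=0 Z=0
after  1: x0=0x94 x1=0x18 x2=0xac x3=0xec  N=1 Z=0
after  2: x0=0x94 x1=0x18 x2=0xfc x3=0xec  N=1 Z=0
after  3: x0=0x94 x1=0xfc x2=0xfc x3=0xec  N=1 Z=0
after  4: x0=0x94 x1=0xfc x2=0x90 x3=0xec  N=1 Z=0
after  5: x0=0xfc x1=0xfc x2=0x90 x3=0xec  N=1 Z=0
after  6: x0=0xfc x1=0xfc x2=0x6c x3=0xec  N=0 Z=0
after  7: x0=0xfc x1=0xfc x2=0x00 x3=0xec  N=0 Z=1
after  8: x0=0xf0 x1=0xfc x2=0x00 x3=0xec  N=1 Z=0
-- IRQ taken; context saved, return-PC = 9 --
mismatch: x2: reported 0x20 vs actual 0x00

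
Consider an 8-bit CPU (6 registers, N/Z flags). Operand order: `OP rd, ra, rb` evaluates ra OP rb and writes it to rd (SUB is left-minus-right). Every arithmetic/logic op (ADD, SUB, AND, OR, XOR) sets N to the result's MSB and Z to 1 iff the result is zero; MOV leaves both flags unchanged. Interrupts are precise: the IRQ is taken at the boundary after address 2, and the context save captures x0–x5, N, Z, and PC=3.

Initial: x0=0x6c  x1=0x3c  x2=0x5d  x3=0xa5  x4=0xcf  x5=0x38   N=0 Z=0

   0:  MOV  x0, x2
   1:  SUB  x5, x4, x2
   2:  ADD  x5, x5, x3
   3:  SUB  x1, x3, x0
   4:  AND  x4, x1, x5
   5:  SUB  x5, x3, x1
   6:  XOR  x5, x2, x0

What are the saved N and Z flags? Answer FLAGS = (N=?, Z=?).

FLAGS = (N=0, Z=0)

after  0: x0=0x5d x1=0x3c x2=0x5d x3=0xa5 x4=0xcf x5=0x38  N=0 Z=0
after  1: x0=0x5d x1=0x3c x2=0x5d x3=0xa5 x4=0xcf x5=0x72  N=0 Z=0
after  2: x0=0x5d x1=0x3c x2=0x5d x3=0xa5 x4=0xcf x5=0x17  N=0 Z=0
-- IRQ taken; context saved, return-PC = 3 --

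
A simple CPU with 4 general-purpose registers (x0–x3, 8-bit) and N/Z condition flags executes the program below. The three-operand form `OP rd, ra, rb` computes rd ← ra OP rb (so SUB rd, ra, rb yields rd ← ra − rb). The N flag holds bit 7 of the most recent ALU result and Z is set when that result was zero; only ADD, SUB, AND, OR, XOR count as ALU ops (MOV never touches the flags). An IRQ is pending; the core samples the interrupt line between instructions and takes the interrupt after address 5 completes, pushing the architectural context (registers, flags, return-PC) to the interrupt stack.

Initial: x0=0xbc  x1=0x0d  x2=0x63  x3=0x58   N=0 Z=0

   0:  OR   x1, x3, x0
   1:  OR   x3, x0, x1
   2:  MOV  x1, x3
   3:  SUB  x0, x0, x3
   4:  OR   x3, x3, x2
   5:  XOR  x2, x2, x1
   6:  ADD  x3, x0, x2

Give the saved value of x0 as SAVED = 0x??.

SAVED = 0xc0

after  0: x0=0xbc x1=0xfc x2=0x63 x3=0x58  N=1 Z=0
after  1: x0=0xbc x1=0xfc x2=0x63 x3=0xfc  N=1 Z=0
after  2: x0=0xbc x1=0xfc x2=0x63 x3=0xfc  N=1 Z=0
after  3: x0=0xc0 x1=0xfc x2=0x63 x3=0xfc  N=1 Z=0
after  4: x0=0xc0 x1=0xfc x2=0x63 x3=0xff  N=1 Z=0
after  5: x0=0xc0 x1=0xfc x2=0x9f x3=0xff  N=1 Z=0
-- IRQ taken; context saved, return-PC = 6 --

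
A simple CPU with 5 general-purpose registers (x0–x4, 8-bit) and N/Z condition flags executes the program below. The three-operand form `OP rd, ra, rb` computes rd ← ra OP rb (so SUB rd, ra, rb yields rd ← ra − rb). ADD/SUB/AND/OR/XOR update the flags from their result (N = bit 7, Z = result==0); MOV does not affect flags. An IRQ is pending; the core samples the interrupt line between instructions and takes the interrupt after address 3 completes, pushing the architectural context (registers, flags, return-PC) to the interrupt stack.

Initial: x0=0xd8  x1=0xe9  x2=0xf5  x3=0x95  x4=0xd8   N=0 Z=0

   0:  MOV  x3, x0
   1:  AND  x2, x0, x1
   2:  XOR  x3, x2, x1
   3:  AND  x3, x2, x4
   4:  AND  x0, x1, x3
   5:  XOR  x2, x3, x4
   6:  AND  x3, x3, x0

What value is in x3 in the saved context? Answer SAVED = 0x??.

after  0: x0=0xd8 x1=0xe9 x2=0xf5 x3=0xd8 x4=0xd8  N=0 Z=0
after  1: x0=0xd8 x1=0xe9 x2=0xc8 x3=0xd8 x4=0xd8  N=1 Z=0
after  2: x0=0xd8 x1=0xe9 x2=0xc8 x3=0x21 x4=0xd8  N=0 Z=0
after  3: x0=0xd8 x1=0xe9 x2=0xc8 x3=0xc8 x4=0xd8  N=1 Z=0
-- IRQ taken; context saved, return-PC = 4 --

SAVED = 0xc8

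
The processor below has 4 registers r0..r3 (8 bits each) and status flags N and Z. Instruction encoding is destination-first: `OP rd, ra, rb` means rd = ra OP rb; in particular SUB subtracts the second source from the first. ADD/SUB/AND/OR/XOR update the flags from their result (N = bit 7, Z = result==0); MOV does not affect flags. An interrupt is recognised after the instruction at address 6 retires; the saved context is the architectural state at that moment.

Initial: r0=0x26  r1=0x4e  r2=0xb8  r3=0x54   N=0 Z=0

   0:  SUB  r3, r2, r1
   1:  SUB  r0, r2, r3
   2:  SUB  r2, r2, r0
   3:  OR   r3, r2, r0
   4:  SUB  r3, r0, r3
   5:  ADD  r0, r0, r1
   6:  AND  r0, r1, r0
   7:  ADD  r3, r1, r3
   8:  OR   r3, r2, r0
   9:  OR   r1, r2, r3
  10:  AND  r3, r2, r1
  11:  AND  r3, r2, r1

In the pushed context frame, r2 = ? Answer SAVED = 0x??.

SAVED = 0x6a

after  0: r0=0x26 r1=0x4e r2=0xb8 r3=0x6a  N=0 Z=0
after  1: r0=0x4e r1=0x4e r2=0xb8 r3=0x6a  N=0 Z=0
after  2: r0=0x4e r1=0x4e r2=0x6a r3=0x6a  N=0 Z=0
after  3: r0=0x4e r1=0x4e r2=0x6a r3=0x6e  N=0 Z=0
after  4: r0=0x4e r1=0x4e r2=0x6a r3=0xe0  N=1 Z=0
after  5: r0=0x9c r1=0x4e r2=0x6a r3=0xe0  N=1 Z=0
after  6: r0=0x0c r1=0x4e r2=0x6a r3=0xe0  N=0 Z=0
-- IRQ taken; context saved, return-PC = 7 --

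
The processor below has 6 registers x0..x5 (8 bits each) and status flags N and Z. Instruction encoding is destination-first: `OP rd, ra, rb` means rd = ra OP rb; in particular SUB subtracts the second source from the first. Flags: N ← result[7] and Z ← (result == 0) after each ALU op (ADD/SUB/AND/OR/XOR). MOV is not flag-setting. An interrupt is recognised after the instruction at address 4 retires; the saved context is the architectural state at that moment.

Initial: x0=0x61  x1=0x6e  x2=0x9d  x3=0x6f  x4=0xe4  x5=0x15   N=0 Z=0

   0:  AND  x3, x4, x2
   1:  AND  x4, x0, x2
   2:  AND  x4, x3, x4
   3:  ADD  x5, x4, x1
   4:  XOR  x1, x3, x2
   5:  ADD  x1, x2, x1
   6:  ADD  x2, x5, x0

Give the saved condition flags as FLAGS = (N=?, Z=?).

FLAGS = (N=0, Z=0)

after  0: x0=0x61 x1=0x6e x2=0x9d x3=0x84 x4=0xe4 x5=0x15  N=1 Z=0
after  1: x0=0x61 x1=0x6e x2=0x9d x3=0x84 x4=0x01 x5=0x15  N=0 Z=0
after  2: x0=0x61 x1=0x6e x2=0x9d x3=0x84 x4=0x00 x5=0x15  N=0 Z=1
after  3: x0=0x61 x1=0x6e x2=0x9d x3=0x84 x4=0x00 x5=0x6e  N=0 Z=0
after  4: x0=0x61 x1=0x19 x2=0x9d x3=0x84 x4=0x00 x5=0x6e  N=0 Z=0
-- IRQ taken; context saved, return-PC = 5 --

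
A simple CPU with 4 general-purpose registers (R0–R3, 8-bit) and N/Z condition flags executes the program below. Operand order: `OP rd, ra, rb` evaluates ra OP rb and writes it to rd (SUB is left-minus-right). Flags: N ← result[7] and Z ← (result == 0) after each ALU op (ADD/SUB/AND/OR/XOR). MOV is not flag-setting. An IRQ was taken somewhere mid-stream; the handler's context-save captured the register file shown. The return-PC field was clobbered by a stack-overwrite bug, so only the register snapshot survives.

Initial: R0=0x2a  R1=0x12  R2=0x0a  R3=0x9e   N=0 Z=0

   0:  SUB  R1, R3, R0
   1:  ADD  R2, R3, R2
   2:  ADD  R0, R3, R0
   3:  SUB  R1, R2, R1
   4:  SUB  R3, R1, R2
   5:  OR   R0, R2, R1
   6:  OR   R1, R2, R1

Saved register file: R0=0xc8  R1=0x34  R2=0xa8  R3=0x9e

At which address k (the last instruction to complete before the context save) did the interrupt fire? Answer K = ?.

after  0: R0=0x2a R1=0x74 R2=0x0a R3=0x9e  N=0 Z=0
after  1: R0=0x2a R1=0x74 R2=0xa8 R3=0x9e  N=1 Z=0
after  2: R0=0xc8 R1=0x74 R2=0xa8 R3=0x9e  N=1 Z=0
after  3: R0=0xc8 R1=0x34 R2=0xa8 R3=0x9e  N=0 Z=0
-- IRQ taken; context saved, return-PC = 4 --

K = 3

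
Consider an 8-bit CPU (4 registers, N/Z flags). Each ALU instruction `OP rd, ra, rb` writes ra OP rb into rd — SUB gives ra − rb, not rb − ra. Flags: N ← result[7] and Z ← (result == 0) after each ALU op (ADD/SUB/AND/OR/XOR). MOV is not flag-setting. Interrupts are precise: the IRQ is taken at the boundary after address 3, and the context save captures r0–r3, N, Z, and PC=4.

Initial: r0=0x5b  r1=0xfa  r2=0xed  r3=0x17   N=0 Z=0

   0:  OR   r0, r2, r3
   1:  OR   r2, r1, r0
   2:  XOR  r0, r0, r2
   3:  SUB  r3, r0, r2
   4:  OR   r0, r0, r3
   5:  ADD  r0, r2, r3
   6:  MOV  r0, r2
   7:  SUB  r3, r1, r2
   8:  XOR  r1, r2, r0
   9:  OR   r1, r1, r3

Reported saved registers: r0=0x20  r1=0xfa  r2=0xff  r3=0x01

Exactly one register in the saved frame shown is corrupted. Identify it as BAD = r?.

BAD = r0

after  0: r0=0xff r1=0xfa r2=0xed r3=0x17  N=1 Z=0
after  1: r0=0xff r1=0xfa r2=0xff r3=0x17  N=1 Z=0
after  2: r0=0x00 r1=0xfa r2=0xff r3=0x17  N=0 Z=1
after  3: r0=0x00 r1=0xfa r2=0xff r3=0x01  N=0 Z=0
-- IRQ taken; context saved, return-PC = 4 --
mismatch: r0: reported 0x20 vs actual 0x00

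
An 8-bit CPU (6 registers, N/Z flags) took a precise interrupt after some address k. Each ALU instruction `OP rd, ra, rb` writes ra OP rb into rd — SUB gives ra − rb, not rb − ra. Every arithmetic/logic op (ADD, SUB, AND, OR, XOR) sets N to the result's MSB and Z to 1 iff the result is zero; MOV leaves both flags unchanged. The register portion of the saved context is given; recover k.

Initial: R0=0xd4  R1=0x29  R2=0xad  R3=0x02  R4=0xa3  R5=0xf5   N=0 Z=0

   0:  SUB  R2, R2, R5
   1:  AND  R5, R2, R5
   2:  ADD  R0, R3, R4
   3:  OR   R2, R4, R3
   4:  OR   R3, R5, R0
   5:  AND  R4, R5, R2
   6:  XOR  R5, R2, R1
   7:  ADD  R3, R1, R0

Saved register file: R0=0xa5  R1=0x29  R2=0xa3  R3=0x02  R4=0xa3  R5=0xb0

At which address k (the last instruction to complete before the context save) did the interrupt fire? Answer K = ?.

K = 3

after  0: R0=0xd4 R1=0x29 R2=0xb8 R3=0x02 R4=0xa3 R5=0xf5  N=1 Z=0
after  1: R0=0xd4 R1=0x29 R2=0xb8 R3=0x02 R4=0xa3 R5=0xb0  N=1 Z=0
after  2: R0=0xa5 R1=0x29 R2=0xb8 R3=0x02 R4=0xa3 R5=0xb0  N=1 Z=0
after  3: R0=0xa5 R1=0x29 R2=0xa3 R3=0x02 R4=0xa3 R5=0xb0  N=1 Z=0
-- IRQ taken; context saved, return-PC = 4 --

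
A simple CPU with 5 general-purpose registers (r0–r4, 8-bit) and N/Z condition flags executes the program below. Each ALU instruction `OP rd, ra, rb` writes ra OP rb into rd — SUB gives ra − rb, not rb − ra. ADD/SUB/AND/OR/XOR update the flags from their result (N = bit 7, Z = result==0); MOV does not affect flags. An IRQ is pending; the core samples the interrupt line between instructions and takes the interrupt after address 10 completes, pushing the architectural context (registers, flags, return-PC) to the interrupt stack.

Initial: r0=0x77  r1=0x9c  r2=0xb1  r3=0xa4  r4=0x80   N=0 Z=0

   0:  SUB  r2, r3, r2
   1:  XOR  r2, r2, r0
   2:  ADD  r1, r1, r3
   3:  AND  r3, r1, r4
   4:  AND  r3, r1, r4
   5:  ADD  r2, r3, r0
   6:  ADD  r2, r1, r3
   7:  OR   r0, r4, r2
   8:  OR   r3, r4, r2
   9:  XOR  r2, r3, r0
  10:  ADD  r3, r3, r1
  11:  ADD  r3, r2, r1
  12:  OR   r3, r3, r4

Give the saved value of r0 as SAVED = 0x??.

SAVED = 0xc0

after  0: r0=0x77 r1=0x9c r2=0xf3 r3=0xa4 r4=0x80  N=1 Z=0
after  1: r0=0x77 r1=0x9c r2=0x84 r3=0xa4 r4=0x80  N=1 Z=0
after  2: r0=0x77 r1=0x40 r2=0x84 r3=0xa4 r4=0x80  N=0 Z=0
after  3: r0=0x77 r1=0x40 r2=0x84 r3=0x00 r4=0x80  N=0 Z=1
after  4: r0=0x77 r1=0x40 r2=0x84 r3=0x00 r4=0x80  N=0 Z=1
after  5: r0=0x77 r1=0x40 r2=0x77 r3=0x00 r4=0x80  N=0 Z=0
after  6: r0=0x77 r1=0x40 r2=0x40 r3=0x00 r4=0x80  N=0 Z=0
after  7: r0=0xc0 r1=0x40 r2=0x40 r3=0x00 r4=0x80  N=1 Z=0
after  8: r0=0xc0 r1=0x40 r2=0x40 r3=0xc0 r4=0x80  N=1 Z=0
after  9: r0=0xc0 r1=0x40 r2=0x00 r3=0xc0 r4=0x80  N=0 Z=1
after 10: r0=0xc0 r1=0x40 r2=0x00 r3=0x00 r4=0x80  N=0 Z=1
-- IRQ taken; context saved, return-PC = 11 --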